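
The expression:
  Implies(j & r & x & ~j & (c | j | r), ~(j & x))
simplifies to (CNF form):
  True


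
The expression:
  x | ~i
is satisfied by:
  {x: True, i: False}
  {i: False, x: False}
  {i: True, x: True}


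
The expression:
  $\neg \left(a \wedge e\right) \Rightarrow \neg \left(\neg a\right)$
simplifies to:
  $a$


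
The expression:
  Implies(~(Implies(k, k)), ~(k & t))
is always true.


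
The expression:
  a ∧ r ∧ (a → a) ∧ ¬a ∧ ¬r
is never true.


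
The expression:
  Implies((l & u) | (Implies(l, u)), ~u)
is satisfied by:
  {u: False}


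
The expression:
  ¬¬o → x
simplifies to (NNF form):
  x ∨ ¬o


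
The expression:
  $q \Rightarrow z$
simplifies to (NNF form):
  $z \vee \neg q$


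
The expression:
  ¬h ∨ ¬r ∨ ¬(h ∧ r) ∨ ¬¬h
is always true.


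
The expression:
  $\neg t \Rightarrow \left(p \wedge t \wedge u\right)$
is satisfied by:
  {t: True}


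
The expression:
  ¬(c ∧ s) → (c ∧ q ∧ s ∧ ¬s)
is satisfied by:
  {c: True, s: True}


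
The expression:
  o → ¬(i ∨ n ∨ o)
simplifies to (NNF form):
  ¬o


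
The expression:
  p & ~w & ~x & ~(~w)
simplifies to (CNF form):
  False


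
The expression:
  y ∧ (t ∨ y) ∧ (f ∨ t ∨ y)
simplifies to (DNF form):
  y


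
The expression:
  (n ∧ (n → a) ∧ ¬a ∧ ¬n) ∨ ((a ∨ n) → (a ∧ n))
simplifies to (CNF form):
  (a ∨ ¬a) ∧ (a ∨ ¬n) ∧ (n ∨ ¬a) ∧ (n ∨ ¬n)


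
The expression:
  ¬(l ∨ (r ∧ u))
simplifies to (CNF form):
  ¬l ∧ (¬r ∨ ¬u)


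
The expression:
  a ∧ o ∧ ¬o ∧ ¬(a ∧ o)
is never true.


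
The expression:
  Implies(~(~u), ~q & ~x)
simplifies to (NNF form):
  ~u | (~q & ~x)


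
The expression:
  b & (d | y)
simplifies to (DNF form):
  (b & d) | (b & y)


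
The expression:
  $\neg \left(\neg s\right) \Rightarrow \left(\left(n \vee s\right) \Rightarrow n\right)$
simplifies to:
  $n \vee \neg s$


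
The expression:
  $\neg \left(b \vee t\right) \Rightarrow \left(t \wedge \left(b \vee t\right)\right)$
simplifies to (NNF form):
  $b \vee t$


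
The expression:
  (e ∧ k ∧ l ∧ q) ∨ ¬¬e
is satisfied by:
  {e: True}


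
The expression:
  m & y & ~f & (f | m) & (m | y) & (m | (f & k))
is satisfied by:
  {m: True, y: True, f: False}


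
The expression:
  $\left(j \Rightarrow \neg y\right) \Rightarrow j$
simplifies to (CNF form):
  $j$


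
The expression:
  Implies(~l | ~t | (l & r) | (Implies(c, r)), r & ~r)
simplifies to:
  c & l & t & ~r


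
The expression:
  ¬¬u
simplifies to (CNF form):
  u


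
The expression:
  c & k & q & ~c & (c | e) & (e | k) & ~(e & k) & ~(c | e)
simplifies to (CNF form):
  False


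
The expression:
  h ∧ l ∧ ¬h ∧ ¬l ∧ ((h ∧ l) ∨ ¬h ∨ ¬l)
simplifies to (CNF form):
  False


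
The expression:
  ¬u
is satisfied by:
  {u: False}


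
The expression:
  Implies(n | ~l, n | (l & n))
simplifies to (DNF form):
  l | n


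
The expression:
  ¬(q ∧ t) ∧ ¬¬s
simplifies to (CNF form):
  s ∧ (¬q ∨ ¬t)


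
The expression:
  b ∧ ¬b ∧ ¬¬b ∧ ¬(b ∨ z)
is never true.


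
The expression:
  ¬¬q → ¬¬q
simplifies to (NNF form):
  True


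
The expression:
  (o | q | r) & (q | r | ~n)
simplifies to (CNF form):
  (o | q | r) & (q | r | ~n)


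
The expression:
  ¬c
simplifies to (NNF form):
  ¬c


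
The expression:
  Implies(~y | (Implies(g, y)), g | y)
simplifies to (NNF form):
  g | y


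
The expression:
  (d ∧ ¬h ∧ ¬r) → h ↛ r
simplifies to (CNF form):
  h ∨ r ∨ ¬d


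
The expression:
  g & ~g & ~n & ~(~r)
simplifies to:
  False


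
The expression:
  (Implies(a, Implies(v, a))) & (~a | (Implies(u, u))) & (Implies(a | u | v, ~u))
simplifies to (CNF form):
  ~u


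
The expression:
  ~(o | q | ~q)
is never true.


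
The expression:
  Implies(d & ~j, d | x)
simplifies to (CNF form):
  True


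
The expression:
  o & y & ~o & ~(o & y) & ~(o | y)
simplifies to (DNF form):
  False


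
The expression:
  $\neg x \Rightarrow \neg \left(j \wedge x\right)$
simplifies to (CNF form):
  $\text{True}$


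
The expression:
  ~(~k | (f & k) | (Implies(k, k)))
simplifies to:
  False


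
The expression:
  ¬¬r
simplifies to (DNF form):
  r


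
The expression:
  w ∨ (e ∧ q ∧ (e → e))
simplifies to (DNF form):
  w ∨ (e ∧ q)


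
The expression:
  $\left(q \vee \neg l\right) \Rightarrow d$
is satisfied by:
  {d: True, l: True, q: False}
  {d: True, q: False, l: False}
  {d: True, l: True, q: True}
  {d: True, q: True, l: False}
  {l: True, q: False, d: False}


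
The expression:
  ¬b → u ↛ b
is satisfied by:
  {b: True, u: True}
  {b: True, u: False}
  {u: True, b: False}


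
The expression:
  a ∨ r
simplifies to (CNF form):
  a ∨ r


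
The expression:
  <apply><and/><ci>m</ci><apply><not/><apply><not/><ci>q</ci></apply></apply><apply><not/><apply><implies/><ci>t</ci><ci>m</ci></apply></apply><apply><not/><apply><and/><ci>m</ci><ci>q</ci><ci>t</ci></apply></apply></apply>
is never true.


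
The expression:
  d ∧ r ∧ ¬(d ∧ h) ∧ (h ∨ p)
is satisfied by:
  {r: True, p: True, d: True, h: False}


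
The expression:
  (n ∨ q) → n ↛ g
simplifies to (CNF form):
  (n ∨ ¬n) ∧ (n ∨ ¬q) ∧ (¬g ∨ ¬n) ∧ (¬g ∨ ¬q)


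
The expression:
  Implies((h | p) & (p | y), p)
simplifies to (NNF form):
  p | ~h | ~y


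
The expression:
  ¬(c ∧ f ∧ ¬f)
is always true.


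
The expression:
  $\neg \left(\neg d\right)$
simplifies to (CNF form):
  $d$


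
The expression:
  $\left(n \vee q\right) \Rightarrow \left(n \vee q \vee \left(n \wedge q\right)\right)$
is always true.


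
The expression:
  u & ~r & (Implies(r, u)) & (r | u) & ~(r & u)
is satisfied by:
  {u: True, r: False}


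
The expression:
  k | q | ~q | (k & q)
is always true.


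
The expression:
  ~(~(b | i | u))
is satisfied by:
  {i: True, b: True, u: True}
  {i: True, b: True, u: False}
  {i: True, u: True, b: False}
  {i: True, u: False, b: False}
  {b: True, u: True, i: False}
  {b: True, u: False, i: False}
  {u: True, b: False, i: False}


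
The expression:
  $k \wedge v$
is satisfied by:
  {k: True, v: True}


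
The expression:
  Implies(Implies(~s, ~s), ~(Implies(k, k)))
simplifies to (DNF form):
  False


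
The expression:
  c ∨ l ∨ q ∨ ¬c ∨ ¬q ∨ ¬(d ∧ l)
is always true.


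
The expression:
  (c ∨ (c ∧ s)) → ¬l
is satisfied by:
  {l: False, c: False}
  {c: True, l: False}
  {l: True, c: False}


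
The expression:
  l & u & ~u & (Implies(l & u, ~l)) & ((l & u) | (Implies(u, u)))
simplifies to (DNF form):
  False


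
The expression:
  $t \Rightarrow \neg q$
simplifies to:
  $\neg q \vee \neg t$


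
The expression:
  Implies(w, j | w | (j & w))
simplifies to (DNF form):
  True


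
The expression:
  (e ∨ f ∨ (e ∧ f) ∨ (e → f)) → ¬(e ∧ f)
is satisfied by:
  {e: False, f: False}
  {f: True, e: False}
  {e: True, f: False}


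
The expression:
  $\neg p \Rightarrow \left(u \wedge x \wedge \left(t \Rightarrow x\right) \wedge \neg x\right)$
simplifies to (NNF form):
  $p$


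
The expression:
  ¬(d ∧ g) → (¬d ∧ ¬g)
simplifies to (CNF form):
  (d ∨ ¬d) ∧ (d ∨ ¬g) ∧ (g ∨ ¬d) ∧ (g ∨ ¬g)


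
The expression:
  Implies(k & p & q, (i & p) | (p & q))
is always true.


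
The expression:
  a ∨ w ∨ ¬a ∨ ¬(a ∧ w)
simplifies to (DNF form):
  True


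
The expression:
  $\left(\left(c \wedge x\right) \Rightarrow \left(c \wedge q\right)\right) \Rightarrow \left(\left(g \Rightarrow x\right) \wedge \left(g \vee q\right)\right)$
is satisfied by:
  {x: True, q: True, c: True, g: False}
  {x: True, q: True, g: False, c: False}
  {x: True, c: True, g: False, q: False}
  {x: True, q: True, g: True, c: True}
  {x: True, q: True, g: True, c: False}
  {x: True, g: True, c: True, q: False}
  {x: True, g: True, c: False, q: False}
  {c: True, q: True, g: False, x: False}
  {q: True, g: False, c: False, x: False}


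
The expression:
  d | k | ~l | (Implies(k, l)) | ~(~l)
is always true.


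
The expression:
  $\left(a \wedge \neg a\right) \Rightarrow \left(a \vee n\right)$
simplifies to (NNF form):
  $\text{True}$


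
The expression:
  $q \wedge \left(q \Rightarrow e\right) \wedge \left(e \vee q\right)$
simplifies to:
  $e \wedge q$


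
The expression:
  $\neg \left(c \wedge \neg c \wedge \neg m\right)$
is always true.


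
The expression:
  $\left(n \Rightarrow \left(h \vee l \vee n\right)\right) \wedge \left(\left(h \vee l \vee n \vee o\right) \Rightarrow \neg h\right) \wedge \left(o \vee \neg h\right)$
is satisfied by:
  {h: False}


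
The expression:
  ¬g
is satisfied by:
  {g: False}


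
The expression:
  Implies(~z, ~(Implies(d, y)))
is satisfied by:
  {d: True, z: True, y: False}
  {z: True, y: False, d: False}
  {d: True, z: True, y: True}
  {z: True, y: True, d: False}
  {d: True, y: False, z: False}


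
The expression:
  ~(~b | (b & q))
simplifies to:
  b & ~q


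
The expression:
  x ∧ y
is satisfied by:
  {x: True, y: True}


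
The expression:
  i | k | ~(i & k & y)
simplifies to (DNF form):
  True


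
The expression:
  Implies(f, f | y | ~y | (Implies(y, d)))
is always true.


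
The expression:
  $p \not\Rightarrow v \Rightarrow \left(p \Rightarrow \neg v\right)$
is always true.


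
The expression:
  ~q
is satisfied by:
  {q: False}


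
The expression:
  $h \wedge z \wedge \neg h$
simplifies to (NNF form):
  $\text{False}$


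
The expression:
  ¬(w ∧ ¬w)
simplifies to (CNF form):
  True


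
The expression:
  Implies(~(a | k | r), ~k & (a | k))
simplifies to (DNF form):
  a | k | r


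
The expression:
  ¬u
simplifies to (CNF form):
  ¬u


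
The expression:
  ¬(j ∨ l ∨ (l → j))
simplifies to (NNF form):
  False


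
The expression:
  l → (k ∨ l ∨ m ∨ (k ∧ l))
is always true.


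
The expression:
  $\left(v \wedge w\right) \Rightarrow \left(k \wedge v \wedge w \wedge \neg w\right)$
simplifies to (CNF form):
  $\neg v \vee \neg w$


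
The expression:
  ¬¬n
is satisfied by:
  {n: True}


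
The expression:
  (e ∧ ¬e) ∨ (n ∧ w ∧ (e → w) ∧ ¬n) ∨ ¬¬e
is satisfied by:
  {e: True}


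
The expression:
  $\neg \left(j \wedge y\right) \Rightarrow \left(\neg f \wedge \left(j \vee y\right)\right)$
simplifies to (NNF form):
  $\left(j \wedge y\right) \vee \left(j \wedge \neg f\right) \vee \left(y \wedge \neg f\right)$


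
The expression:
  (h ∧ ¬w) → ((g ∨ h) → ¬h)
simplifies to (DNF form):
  w ∨ ¬h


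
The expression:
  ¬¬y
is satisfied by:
  {y: True}


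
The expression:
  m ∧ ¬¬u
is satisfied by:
  {m: True, u: True}


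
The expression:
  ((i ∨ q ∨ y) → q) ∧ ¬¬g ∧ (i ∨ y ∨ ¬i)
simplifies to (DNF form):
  (g ∧ q) ∨ (g ∧ q ∧ ¬i) ∨ (g ∧ q ∧ ¬y) ∨ (g ∧ ¬i ∧ ¬y)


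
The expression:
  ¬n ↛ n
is always true.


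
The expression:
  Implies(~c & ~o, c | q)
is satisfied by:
  {q: True, c: True, o: True}
  {q: True, c: True, o: False}
  {q: True, o: True, c: False}
  {q: True, o: False, c: False}
  {c: True, o: True, q: False}
  {c: True, o: False, q: False}
  {o: True, c: False, q: False}


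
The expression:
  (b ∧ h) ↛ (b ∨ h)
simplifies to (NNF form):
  False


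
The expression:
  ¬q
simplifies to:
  ¬q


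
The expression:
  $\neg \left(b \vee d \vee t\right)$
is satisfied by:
  {d: False, t: False, b: False}


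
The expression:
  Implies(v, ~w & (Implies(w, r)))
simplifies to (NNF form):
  ~v | ~w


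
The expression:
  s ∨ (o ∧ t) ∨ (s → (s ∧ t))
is always true.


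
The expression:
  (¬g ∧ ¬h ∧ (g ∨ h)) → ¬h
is always true.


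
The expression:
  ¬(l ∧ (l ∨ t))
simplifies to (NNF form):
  ¬l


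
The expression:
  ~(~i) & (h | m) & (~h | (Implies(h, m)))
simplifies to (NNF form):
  i & m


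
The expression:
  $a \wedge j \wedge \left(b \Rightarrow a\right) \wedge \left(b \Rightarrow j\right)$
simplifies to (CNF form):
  $a \wedge j$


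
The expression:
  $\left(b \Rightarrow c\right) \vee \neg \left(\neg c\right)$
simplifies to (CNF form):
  $c \vee \neg b$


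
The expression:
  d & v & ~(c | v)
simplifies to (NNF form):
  False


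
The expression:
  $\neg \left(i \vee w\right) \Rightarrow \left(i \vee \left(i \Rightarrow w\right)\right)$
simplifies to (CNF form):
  $\text{True}$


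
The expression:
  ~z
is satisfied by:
  {z: False}


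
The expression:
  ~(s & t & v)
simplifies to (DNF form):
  ~s | ~t | ~v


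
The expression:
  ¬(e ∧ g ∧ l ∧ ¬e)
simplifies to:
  True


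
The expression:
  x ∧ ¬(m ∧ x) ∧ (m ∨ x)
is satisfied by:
  {x: True, m: False}


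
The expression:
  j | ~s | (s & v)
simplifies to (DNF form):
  j | v | ~s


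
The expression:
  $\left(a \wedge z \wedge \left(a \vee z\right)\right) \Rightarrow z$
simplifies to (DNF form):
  $\text{True}$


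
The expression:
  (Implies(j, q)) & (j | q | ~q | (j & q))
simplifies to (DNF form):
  q | ~j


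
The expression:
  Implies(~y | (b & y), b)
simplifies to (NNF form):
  b | y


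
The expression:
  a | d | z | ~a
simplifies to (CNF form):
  True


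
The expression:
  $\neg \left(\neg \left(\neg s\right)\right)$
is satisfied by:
  {s: False}


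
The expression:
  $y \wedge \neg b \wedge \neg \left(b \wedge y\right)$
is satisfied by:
  {y: True, b: False}


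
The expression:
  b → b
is always true.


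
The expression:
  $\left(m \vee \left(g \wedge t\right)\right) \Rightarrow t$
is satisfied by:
  {t: True, m: False}
  {m: False, t: False}
  {m: True, t: True}


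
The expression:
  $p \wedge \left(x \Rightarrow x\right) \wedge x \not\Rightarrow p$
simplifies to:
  $\text{False}$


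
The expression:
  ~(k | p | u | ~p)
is never true.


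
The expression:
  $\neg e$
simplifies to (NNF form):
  $\neg e$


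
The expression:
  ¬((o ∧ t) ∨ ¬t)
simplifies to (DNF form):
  t ∧ ¬o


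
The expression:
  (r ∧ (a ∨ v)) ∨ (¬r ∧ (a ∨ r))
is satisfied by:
  {r: True, a: True, v: True}
  {r: True, a: True, v: False}
  {a: True, v: True, r: False}
  {a: True, v: False, r: False}
  {r: True, v: True, a: False}


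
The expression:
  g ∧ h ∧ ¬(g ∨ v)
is never true.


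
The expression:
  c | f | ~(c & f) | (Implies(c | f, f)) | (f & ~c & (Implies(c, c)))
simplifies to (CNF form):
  True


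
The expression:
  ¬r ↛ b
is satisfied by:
  {r: False, b: False}


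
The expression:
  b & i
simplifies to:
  b & i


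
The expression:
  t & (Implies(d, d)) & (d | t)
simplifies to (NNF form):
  t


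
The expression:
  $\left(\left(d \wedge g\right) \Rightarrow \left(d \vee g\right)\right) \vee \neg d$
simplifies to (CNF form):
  $\text{True}$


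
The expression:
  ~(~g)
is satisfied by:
  {g: True}


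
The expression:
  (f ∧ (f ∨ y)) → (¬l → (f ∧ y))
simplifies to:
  l ∨ y ∨ ¬f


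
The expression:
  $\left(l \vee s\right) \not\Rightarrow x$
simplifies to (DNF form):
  $\left(l \wedge \neg x\right) \vee \left(s \wedge \neg x\right)$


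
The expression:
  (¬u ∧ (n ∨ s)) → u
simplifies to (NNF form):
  u ∨ (¬n ∧ ¬s)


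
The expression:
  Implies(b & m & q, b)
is always true.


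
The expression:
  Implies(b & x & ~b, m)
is always true.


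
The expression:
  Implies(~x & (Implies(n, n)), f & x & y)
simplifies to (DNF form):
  x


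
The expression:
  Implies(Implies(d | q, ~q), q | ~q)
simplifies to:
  True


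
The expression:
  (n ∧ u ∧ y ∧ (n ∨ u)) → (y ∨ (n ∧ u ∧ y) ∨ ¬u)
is always true.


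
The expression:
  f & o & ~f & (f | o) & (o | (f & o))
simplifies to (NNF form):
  False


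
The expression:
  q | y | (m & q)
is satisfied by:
  {y: True, q: True}
  {y: True, q: False}
  {q: True, y: False}


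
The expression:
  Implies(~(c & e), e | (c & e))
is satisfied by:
  {e: True}


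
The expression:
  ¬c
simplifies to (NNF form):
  ¬c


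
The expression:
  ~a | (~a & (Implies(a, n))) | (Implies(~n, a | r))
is always true.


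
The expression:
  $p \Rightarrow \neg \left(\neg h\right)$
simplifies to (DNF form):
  $h \vee \neg p$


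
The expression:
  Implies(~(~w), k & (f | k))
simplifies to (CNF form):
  k | ~w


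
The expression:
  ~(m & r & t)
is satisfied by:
  {m: False, t: False, r: False}
  {r: True, m: False, t: False}
  {t: True, m: False, r: False}
  {r: True, t: True, m: False}
  {m: True, r: False, t: False}
  {r: True, m: True, t: False}
  {t: True, m: True, r: False}


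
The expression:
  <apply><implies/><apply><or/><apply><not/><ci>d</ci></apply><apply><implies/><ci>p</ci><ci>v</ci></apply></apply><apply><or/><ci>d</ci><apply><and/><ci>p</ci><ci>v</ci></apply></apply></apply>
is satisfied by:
  {d: True, p: True, v: True}
  {d: True, p: True, v: False}
  {d: True, v: True, p: False}
  {d: True, v: False, p: False}
  {p: True, v: True, d: False}


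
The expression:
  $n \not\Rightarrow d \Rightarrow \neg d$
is always true.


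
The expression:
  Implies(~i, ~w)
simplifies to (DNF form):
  i | ~w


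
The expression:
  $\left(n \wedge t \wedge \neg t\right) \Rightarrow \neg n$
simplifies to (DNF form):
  $\text{True}$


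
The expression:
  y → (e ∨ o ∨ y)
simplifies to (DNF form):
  True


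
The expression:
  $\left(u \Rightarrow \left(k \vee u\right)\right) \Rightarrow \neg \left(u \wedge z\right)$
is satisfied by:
  {u: False, z: False}
  {z: True, u: False}
  {u: True, z: False}


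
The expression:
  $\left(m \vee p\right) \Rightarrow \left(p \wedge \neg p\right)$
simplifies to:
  $\neg m \wedge \neg p$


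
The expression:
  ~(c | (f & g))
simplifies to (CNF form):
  ~c & (~f | ~g)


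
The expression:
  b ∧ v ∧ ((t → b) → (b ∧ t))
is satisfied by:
  {t: True, b: True, v: True}


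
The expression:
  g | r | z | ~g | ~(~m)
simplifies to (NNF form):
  True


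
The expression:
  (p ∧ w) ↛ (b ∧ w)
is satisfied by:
  {p: True, w: True, b: False}


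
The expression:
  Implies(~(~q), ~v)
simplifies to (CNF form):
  ~q | ~v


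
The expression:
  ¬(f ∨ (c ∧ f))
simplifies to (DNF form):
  ¬f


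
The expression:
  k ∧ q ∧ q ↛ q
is never true.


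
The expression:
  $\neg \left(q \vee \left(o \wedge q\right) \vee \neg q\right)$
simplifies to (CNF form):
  $\text{False}$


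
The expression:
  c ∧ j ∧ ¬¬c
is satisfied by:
  {c: True, j: True}


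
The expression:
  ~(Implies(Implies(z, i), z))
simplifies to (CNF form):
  ~z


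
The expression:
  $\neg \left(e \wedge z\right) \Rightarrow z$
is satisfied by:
  {z: True}


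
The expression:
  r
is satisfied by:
  {r: True}


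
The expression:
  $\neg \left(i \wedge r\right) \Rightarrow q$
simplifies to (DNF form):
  $q \vee \left(i \wedge r\right)$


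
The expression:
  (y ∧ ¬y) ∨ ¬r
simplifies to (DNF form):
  ¬r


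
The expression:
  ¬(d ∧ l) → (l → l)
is always true.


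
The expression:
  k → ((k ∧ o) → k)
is always true.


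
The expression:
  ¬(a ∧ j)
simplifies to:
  ¬a ∨ ¬j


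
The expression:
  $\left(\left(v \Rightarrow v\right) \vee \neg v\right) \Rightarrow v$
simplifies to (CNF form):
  $v$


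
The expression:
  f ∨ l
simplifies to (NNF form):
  f ∨ l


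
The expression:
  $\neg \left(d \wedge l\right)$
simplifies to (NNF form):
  $\neg d \vee \neg l$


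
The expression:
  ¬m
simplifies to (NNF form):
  ¬m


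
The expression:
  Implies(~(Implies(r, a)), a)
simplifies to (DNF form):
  a | ~r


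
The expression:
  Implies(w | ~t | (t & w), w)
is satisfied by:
  {t: True, w: True}
  {t: True, w: False}
  {w: True, t: False}


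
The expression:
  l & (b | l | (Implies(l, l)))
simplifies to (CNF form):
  l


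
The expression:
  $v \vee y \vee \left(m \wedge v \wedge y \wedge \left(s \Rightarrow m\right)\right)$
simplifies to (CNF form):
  $v \vee y$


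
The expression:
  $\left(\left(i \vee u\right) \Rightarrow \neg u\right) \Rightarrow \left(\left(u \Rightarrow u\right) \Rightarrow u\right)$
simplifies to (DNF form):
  $u$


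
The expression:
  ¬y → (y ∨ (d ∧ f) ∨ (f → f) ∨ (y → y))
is always true.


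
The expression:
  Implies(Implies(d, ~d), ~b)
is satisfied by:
  {d: True, b: False}
  {b: False, d: False}
  {b: True, d: True}


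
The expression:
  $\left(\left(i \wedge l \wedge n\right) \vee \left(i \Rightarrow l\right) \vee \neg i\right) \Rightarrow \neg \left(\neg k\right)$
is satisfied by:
  {k: True, i: True, l: False}
  {k: True, i: False, l: False}
  {k: True, l: True, i: True}
  {k: True, l: True, i: False}
  {i: True, l: False, k: False}


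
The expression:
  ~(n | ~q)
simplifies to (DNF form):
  q & ~n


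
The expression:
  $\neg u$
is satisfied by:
  {u: False}


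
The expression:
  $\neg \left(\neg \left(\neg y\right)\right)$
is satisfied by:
  {y: False}


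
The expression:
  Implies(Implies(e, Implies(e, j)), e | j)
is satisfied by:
  {e: True, j: True}
  {e: True, j: False}
  {j: True, e: False}


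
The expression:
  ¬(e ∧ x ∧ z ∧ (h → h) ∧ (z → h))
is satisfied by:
  {h: False, e: False, z: False, x: False}
  {x: True, h: False, e: False, z: False}
  {z: True, h: False, e: False, x: False}
  {x: True, z: True, h: False, e: False}
  {e: True, x: False, h: False, z: False}
  {x: True, e: True, h: False, z: False}
  {z: True, e: True, x: False, h: False}
  {x: True, z: True, e: True, h: False}
  {h: True, z: False, e: False, x: False}
  {x: True, h: True, z: False, e: False}
  {z: True, h: True, x: False, e: False}
  {x: True, z: True, h: True, e: False}
  {e: True, h: True, z: False, x: False}
  {x: True, e: True, h: True, z: False}
  {z: True, e: True, h: True, x: False}


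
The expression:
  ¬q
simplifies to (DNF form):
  ¬q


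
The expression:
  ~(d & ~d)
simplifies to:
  True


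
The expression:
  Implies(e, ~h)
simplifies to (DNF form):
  ~e | ~h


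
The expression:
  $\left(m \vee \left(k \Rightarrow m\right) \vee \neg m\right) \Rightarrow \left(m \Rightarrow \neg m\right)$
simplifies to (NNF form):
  $\neg m$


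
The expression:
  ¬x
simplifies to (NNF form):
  ¬x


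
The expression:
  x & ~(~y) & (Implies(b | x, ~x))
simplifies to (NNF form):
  False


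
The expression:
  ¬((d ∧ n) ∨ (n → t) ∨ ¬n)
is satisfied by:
  {n: True, d: False, t: False}


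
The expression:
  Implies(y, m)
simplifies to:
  m | ~y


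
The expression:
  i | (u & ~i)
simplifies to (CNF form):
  i | u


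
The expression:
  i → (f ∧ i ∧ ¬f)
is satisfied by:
  {i: False}


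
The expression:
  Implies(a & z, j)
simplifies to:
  j | ~a | ~z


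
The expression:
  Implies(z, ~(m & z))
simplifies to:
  ~m | ~z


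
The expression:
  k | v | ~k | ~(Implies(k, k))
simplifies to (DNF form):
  True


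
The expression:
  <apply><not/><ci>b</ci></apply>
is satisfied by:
  {b: False}


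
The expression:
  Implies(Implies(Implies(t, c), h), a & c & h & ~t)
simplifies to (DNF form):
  (c & ~h) | (~h & ~t) | (a & c & ~h) | (a & c & ~t) | (a & ~h & ~t) | (c & ~h & ~t) | (a & c & ~h & ~t)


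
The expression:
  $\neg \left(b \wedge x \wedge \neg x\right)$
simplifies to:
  $\text{True}$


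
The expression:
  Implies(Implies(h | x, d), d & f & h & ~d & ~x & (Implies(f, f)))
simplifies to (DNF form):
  (h & ~d) | (x & ~d)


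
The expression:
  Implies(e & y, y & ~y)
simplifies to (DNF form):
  ~e | ~y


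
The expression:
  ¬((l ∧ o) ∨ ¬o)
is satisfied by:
  {o: True, l: False}


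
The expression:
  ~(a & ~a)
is always true.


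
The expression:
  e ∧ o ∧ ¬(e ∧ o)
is never true.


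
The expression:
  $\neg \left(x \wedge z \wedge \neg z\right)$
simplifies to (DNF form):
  $\text{True}$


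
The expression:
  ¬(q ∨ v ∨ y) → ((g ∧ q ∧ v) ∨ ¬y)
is always true.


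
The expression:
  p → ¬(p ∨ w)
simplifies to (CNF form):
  ¬p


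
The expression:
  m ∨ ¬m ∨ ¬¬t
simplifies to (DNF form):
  True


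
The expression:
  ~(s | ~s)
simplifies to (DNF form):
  False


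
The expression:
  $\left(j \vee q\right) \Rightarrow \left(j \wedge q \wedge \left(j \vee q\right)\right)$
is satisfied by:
  {j: False, q: False}
  {q: True, j: True}


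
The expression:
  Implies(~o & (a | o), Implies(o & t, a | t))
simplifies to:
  True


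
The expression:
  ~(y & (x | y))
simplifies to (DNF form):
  ~y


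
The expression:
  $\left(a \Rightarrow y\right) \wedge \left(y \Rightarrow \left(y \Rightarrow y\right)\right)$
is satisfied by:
  {y: True, a: False}
  {a: False, y: False}
  {a: True, y: True}


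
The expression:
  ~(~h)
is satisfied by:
  {h: True}


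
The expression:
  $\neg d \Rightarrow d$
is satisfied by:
  {d: True}


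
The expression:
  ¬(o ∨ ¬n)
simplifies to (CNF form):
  n ∧ ¬o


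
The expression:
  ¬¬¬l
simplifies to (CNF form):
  ¬l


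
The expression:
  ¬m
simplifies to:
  ¬m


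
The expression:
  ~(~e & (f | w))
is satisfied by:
  {e: True, w: False, f: False}
  {f: True, e: True, w: False}
  {e: True, w: True, f: False}
  {f: True, e: True, w: True}
  {f: False, w: False, e: False}


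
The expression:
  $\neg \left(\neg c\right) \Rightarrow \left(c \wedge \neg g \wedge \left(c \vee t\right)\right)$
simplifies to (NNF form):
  $\neg c \vee \neg g$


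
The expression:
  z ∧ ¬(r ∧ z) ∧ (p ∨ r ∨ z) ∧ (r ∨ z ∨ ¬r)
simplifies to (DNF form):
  z ∧ ¬r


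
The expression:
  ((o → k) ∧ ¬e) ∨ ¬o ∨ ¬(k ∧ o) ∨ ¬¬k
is always true.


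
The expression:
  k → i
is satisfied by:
  {i: True, k: False}
  {k: False, i: False}
  {k: True, i: True}


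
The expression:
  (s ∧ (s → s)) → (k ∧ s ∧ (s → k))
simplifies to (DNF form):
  k ∨ ¬s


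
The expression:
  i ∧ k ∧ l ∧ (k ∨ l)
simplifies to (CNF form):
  i ∧ k ∧ l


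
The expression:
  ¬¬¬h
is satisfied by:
  {h: False}


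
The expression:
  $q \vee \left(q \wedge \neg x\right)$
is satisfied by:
  {q: True}


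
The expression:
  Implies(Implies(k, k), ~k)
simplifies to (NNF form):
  ~k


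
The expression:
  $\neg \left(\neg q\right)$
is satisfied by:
  {q: True}


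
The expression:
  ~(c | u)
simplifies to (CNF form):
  ~c & ~u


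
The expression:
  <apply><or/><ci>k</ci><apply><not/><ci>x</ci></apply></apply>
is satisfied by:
  {k: True, x: False}
  {x: False, k: False}
  {x: True, k: True}


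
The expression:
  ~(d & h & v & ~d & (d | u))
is always true.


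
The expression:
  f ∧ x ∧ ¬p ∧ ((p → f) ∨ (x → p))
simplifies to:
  f ∧ x ∧ ¬p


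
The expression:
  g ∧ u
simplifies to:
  g ∧ u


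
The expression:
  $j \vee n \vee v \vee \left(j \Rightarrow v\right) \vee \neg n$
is always true.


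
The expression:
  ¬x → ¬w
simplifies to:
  x ∨ ¬w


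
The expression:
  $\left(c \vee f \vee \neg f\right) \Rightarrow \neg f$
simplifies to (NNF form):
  $\neg f$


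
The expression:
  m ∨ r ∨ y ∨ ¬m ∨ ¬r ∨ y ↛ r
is always true.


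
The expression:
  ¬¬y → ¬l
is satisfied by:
  {l: False, y: False}
  {y: True, l: False}
  {l: True, y: False}


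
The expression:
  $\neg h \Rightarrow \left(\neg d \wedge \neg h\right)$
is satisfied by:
  {h: True, d: False}
  {d: False, h: False}
  {d: True, h: True}


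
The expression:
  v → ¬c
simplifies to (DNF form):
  ¬c ∨ ¬v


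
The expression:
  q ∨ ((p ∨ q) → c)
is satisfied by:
  {q: True, c: True, p: False}
  {q: True, p: False, c: False}
  {c: True, p: False, q: False}
  {c: False, p: False, q: False}
  {q: True, c: True, p: True}
  {q: True, p: True, c: False}
  {c: True, p: True, q: False}


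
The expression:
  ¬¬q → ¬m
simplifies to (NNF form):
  ¬m ∨ ¬q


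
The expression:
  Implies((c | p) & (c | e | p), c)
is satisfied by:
  {c: True, p: False}
  {p: False, c: False}
  {p: True, c: True}


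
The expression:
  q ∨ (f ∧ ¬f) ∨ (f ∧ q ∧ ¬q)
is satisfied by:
  {q: True}


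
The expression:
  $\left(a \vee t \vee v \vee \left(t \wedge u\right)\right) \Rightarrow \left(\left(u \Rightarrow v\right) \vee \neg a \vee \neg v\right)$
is always true.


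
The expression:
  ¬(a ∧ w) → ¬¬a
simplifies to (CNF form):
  a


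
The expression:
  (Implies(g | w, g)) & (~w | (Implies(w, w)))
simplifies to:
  g | ~w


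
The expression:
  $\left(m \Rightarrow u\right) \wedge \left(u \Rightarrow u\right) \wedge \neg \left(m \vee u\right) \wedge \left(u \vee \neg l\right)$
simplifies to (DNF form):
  $\neg l \wedge \neg m \wedge \neg u$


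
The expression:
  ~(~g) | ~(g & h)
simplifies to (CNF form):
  True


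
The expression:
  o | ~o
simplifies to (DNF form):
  True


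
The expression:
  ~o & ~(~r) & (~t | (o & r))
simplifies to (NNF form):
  r & ~o & ~t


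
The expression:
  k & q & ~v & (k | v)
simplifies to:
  k & q & ~v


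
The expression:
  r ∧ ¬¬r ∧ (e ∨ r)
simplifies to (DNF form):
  r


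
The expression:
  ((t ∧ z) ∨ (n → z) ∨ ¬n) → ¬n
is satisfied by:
  {z: False, n: False}
  {n: True, z: False}
  {z: True, n: False}


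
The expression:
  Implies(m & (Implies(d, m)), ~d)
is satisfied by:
  {m: False, d: False}
  {d: True, m: False}
  {m: True, d: False}


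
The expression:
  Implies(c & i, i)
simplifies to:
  True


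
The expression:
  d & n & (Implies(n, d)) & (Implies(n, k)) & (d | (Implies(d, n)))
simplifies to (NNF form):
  d & k & n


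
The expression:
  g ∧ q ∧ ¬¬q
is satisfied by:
  {g: True, q: True}


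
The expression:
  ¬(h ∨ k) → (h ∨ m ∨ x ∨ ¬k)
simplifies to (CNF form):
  True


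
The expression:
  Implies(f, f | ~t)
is always true.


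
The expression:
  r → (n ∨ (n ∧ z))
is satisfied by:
  {n: True, r: False}
  {r: False, n: False}
  {r: True, n: True}


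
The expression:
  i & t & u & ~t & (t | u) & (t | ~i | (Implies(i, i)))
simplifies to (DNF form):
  False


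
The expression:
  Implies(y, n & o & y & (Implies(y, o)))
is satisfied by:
  {n: True, o: True, y: False}
  {n: True, o: False, y: False}
  {o: True, n: False, y: False}
  {n: False, o: False, y: False}
  {n: True, y: True, o: True}


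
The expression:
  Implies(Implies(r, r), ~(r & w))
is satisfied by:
  {w: False, r: False}
  {r: True, w: False}
  {w: True, r: False}


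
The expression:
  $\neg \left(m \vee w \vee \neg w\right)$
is never true.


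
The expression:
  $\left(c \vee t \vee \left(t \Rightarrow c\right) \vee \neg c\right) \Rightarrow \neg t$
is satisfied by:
  {t: False}


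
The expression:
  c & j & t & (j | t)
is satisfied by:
  {t: True, c: True, j: True}


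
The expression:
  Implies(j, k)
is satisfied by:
  {k: True, j: False}
  {j: False, k: False}
  {j: True, k: True}


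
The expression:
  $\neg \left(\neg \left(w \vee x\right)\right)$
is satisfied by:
  {x: True, w: True}
  {x: True, w: False}
  {w: True, x: False}


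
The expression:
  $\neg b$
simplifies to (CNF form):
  $\neg b$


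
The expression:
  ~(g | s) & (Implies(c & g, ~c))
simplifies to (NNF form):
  ~g & ~s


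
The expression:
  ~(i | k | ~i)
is never true.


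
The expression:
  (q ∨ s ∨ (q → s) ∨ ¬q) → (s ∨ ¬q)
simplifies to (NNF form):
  s ∨ ¬q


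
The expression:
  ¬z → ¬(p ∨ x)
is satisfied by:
  {z: True, x: False, p: False}
  {z: True, p: True, x: False}
  {z: True, x: True, p: False}
  {z: True, p: True, x: True}
  {p: False, x: False, z: False}


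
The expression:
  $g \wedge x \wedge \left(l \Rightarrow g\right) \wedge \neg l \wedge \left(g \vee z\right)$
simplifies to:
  $g \wedge x \wedge \neg l$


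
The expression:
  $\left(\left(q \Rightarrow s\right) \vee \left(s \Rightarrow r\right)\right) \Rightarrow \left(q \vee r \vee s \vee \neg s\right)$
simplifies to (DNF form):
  $\text{True}$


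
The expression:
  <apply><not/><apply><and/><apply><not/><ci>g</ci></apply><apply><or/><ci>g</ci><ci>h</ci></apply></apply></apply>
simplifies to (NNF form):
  <apply><or/><ci>g</ci><apply><not/><ci>h</ci></apply></apply>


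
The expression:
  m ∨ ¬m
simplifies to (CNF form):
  True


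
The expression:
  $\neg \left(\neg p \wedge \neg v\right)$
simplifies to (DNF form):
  $p \vee v$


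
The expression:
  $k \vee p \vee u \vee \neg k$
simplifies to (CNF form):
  $\text{True}$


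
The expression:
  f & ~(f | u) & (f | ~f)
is never true.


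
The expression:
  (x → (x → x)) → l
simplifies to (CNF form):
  l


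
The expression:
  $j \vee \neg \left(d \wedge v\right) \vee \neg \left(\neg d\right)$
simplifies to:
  $\text{True}$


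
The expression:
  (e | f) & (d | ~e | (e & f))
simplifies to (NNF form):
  f | (d & e)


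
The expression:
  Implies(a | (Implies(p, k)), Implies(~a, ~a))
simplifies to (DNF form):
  True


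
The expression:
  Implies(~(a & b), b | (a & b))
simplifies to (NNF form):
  b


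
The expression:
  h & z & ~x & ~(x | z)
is never true.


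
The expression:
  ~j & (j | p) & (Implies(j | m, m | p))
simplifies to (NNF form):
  p & ~j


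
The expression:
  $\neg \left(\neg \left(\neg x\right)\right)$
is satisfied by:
  {x: False}


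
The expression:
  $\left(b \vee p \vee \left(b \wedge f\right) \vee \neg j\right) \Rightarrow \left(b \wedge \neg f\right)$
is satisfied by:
  {b: True, j: True, p: False, f: False}
  {b: True, j: False, p: False, f: False}
  {b: True, p: True, j: True, f: False}
  {b: True, p: True, j: False, f: False}
  {j: True, f: False, p: False, b: False}
  {f: True, j: True, p: False, b: False}


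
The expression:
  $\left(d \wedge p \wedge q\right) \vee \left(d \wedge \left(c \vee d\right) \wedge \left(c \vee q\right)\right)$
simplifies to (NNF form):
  $d \wedge \left(c \vee q\right)$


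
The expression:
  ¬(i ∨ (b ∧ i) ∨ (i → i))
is never true.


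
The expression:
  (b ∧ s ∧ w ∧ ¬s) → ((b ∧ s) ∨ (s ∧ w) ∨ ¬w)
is always true.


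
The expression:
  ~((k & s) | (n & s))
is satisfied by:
  {n: False, s: False, k: False}
  {k: True, n: False, s: False}
  {n: True, k: False, s: False}
  {k: True, n: True, s: False}
  {s: True, k: False, n: False}


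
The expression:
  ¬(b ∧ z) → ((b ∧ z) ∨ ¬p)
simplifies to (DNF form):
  (b ∧ z) ∨ ¬p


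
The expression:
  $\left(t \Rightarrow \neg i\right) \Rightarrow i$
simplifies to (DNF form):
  $i$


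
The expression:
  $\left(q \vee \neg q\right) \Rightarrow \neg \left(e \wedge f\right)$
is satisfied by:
  {e: False, f: False}
  {f: True, e: False}
  {e: True, f: False}


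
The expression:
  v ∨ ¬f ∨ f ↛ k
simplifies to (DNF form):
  v ∨ ¬f ∨ ¬k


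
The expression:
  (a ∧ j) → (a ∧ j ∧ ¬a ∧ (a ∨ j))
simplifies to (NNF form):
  ¬a ∨ ¬j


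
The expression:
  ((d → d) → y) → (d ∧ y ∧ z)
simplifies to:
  (d ∧ z) ∨ ¬y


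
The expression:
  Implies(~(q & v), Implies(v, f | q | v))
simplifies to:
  True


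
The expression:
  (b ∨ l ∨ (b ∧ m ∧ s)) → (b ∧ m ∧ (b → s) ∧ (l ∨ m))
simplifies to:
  (b ∨ ¬l) ∧ (m ∨ ¬b) ∧ (s ∨ ¬b)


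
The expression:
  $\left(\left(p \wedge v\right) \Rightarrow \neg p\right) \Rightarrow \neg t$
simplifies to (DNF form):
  $\left(p \wedge v\right) \vee \neg t$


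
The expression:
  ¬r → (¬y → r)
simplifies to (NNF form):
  r ∨ y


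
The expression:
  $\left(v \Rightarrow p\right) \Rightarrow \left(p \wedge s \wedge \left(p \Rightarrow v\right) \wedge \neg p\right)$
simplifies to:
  $v \wedge \neg p$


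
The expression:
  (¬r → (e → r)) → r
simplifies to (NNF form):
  e ∨ r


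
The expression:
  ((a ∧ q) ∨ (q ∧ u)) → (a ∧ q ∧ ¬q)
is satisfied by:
  {a: False, q: False, u: False}
  {u: True, a: False, q: False}
  {a: True, u: False, q: False}
  {u: True, a: True, q: False}
  {q: True, u: False, a: False}


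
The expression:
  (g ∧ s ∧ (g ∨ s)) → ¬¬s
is always true.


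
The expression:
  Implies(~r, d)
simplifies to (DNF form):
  d | r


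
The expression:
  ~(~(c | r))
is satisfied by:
  {r: True, c: True}
  {r: True, c: False}
  {c: True, r: False}


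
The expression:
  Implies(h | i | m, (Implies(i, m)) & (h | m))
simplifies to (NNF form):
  m | ~i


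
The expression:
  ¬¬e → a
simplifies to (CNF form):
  a ∨ ¬e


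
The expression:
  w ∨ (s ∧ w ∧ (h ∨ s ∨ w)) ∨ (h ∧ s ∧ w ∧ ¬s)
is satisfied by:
  {w: True}


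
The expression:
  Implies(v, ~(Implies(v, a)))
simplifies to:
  ~a | ~v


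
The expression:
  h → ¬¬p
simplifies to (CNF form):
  p ∨ ¬h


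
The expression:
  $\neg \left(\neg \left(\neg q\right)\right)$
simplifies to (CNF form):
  $\neg q$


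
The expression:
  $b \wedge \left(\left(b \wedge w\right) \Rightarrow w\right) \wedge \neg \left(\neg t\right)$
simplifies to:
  $b \wedge t$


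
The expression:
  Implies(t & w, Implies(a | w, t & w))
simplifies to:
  True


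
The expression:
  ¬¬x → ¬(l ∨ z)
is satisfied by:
  {z: False, x: False, l: False}
  {l: True, z: False, x: False}
  {z: True, l: False, x: False}
  {l: True, z: True, x: False}
  {x: True, l: False, z: False}


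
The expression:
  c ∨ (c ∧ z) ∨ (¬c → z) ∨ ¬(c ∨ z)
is always true.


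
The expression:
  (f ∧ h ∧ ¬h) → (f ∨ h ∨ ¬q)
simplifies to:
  True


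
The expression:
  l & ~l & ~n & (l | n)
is never true.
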